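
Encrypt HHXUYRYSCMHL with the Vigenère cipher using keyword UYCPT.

BFZJRLWURFBJ

Repeat the key across the message: UYCPTUYCPTUY
H(7)+U(20): 27≡1 → B
H(7)+Y(24): 31≡5 → F
X(23)+C(2): 25 → Z
U(20)+P(15): 35≡9 → J
Y(24)+T(19): 43≡17 → R
R(17)+U(20): 37≡11 → L
Y(24)+Y(24): 48≡22 → W
S(18)+C(2): 20 → U
C(2)+P(15): 17 → R
M(12)+T(19): 31≡5 → F
H(7)+U(20): 27≡1 → B
L(11)+Y(24): 35≡9 → J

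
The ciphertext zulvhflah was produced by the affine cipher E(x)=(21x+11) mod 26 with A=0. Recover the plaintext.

The inverse of 21 mod 26 is 5, since 21·5=105≡1. Apply D(y)=5·(y−11) mod 26:
z(25): 5·(25−11)=70≡18 → s
u(20): 5·(20−11)=45≡19 → t
l(11): 5·(11−11)=0 → a
v(21): 5·(21−11)=50≡24 → y
h(7): 5·(7−11)=-20≡6 → g
f(5): 5·(5−11)=-30≡22 → w
l(11): 5·(11−11)=0 → a
a(0): 5·(0−11)=-55≡23 → x
h(7): 5·(7−11)=-20≡6 → g

staygwaxg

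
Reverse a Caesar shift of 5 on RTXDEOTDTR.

MOSYZJOYOM

R(17): 17−5=12 → M
T(19): 19−5=14 → O
X(23): 23−5=18 → S
D(3): 3−5=-2≡24 → Y
E(4): 4−5=-1≡25 → Z
O(14): 14−5=9 → J
T(19): 19−5=14 → O
D(3): 3−5=-2≡24 → Y
T(19): 19−5=14 → O
R(17): 17−5=12 → M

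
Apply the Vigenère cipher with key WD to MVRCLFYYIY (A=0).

Repeat the key across the message: WDWDWDWDWD
M(12)+W(22): 34≡8 → I
V(21)+D(3): 24 → Y
R(17)+W(22): 39≡13 → N
C(2)+D(3): 5 → F
L(11)+W(22): 33≡7 → H
F(5)+D(3): 8 → I
Y(24)+W(22): 46≡20 → U
Y(24)+D(3): 27≡1 → B
I(8)+W(22): 30≡4 → E
Y(24)+D(3): 27≡1 → B

IYNFHIUBEB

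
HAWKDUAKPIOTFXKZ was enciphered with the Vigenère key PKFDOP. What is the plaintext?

SQRHPFLAKFAEQNFW

Repeat the key across the ciphertext: PKFDOPPKFDOPPKFD
H(7)−P(15): -8≡18 → S
A(0)−K(10): -10≡16 → Q
W(22)−F(5): 17 → R
K(10)−D(3): 7 → H
D(3)−O(14): -11≡15 → P
U(20)−P(15): 5 → F
A(0)−P(15): -15≡11 → L
K(10)−K(10): 0 → A
P(15)−F(5): 10 → K
I(8)−D(3): 5 → F
O(14)−O(14): 0 → A
T(19)−P(15): 4 → E
F(5)−P(15): -10≡16 → Q
X(23)−K(10): 13 → N
K(10)−F(5): 5 → F
Z(25)−D(3): 22 → W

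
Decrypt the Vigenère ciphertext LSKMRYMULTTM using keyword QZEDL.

VTGJGINQIIDN

Repeat the key across the ciphertext: QZEDLQZEDLQZ
L(11)−Q(16): -5≡21 → V
S(18)−Z(25): -7≡19 → T
K(10)−E(4): 6 → G
M(12)−D(3): 9 → J
R(17)−L(11): 6 → G
Y(24)−Q(16): 8 → I
M(12)−Z(25): -13≡13 → N
U(20)−E(4): 16 → Q
L(11)−D(3): 8 → I
T(19)−L(11): 8 → I
T(19)−Q(16): 3 → D
M(12)−Z(25): -13≡13 → N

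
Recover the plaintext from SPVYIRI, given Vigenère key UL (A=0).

YEBNOGO

Repeat the key across the ciphertext: ULULULU
S(18)−U(20): -2≡24 → Y
P(15)−L(11): 4 → E
V(21)−U(20): 1 → B
Y(24)−L(11): 13 → N
I(8)−U(20): -12≡14 → O
R(17)−L(11): 6 → G
I(8)−U(20): -12≡14 → O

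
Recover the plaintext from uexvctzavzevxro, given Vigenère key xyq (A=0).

Repeat the key across the ciphertext: xyqxyqxyqxyqxyq
u(20)−x(23): -3≡23 → x
e(4)−y(24): -20≡6 → g
x(23)−q(16): 7 → h
v(21)−x(23): -2≡24 → y
c(2)−y(24): -22≡4 → e
t(19)−q(16): 3 → d
z(25)−x(23): 2 → c
a(0)−y(24): -24≡2 → c
v(21)−q(16): 5 → f
z(25)−x(23): 2 → c
e(4)−y(24): -20≡6 → g
v(21)−q(16): 5 → f
x(23)−x(23): 0 → a
r(17)−y(24): -7≡19 → t
o(14)−q(16): -2≡24 → y

xghyedccfcgfaty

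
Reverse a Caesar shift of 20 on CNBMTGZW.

ITHSZMFC

C(2): 2−20=-18≡8 → I
N(13): 13−20=-7≡19 → T
B(1): 1−20=-19≡7 → H
M(12): 12−20=-8≡18 → S
T(19): 19−20=-1≡25 → Z
G(6): 6−20=-14≡12 → M
Z(25): 25−20=5 → F
W(22): 22−20=2 → C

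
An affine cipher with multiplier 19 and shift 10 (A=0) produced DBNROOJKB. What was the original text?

The inverse of 19 mod 26 is 11, since 19·11=209≡1. Apply D(y)=11·(y−10) mod 26:
D(3): 11·(3−10)=-77≡1 → B
B(1): 11·(1−10)=-99≡5 → F
N(13): 11·(13−10)=33≡7 → H
R(17): 11·(17−10)=77≡25 → Z
O(14): 11·(14−10)=44≡18 → S
O(14): 11·(14−10)=44≡18 → S
J(9): 11·(9−10)=-11≡15 → P
K(10): 11·(10−10)=0 → A
B(1): 11·(1−10)=-99≡5 → F

BFHZSSPAF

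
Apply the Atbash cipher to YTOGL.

Y(24) → B(1)
T(19) → G(6)
O(14) → L(11)
G(6) → T(19)
L(11) → O(14)

BGLTO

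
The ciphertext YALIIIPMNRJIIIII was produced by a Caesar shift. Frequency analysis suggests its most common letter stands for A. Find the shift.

The most frequent ciphertext letter is I (appears 8 times).
I is position 8; A is position 0.
Shift = 8.

8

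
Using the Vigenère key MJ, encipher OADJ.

AJPS

Repeat the key across the message: MJMJ
O(14)+M(12): 26≡0 → A
A(0)+J(9): 9 → J
D(3)+M(12): 15 → P
J(9)+J(9): 18 → S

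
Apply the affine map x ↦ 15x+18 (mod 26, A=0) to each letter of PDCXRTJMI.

JLWZNRXQI

P(15): 15·15+18=243≡9 → J
D(3): 15·3+18=63≡11 → L
C(2): 15·2+18=48≡22 → W
X(23): 15·23+18=363≡25 → Z
R(17): 15·17+18=273≡13 → N
T(19): 15·19+18=303≡17 → R
J(9): 15·9+18=153≡23 → X
M(12): 15·12+18=198≡16 → Q
I(8): 15·8+18=138≡8 → I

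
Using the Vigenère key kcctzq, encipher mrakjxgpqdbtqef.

wtcdinqrswajagh

Repeat the key across the message: kcctzqkcctzqkcc
m(12)+k(10): 22 → w
r(17)+c(2): 19 → t
a(0)+c(2): 2 → c
k(10)+t(19): 29≡3 → d
j(9)+z(25): 34≡8 → i
x(23)+q(16): 39≡13 → n
g(6)+k(10): 16 → q
p(15)+c(2): 17 → r
q(16)+c(2): 18 → s
d(3)+t(19): 22 → w
b(1)+z(25): 26≡0 → a
t(19)+q(16): 35≡9 → j
q(16)+k(10): 26≡0 → a
e(4)+c(2): 6 → g
f(5)+c(2): 7 → h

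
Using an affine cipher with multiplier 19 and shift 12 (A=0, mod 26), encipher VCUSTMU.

V(21): 19·21+12=411≡21 → V
C(2): 19·2+12=50≡24 → Y
U(20): 19·20+12=392≡2 → C
S(18): 19·18+12=354≡16 → Q
T(19): 19·19+12=373≡9 → J
M(12): 19·12+12=240≡6 → G
U(20): 19·20+12=392≡2 → C

VYCQJGC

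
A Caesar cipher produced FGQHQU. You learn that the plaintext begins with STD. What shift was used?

From the crib: F(5)−S(18)=-13≡13, so the shift is 13.

13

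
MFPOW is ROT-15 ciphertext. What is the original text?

XQAZH

M(12): 12−15=-3≡23 → X
F(5): 5−15=-10≡16 → Q
P(15): 15−15=0 → A
O(14): 14−15=-1≡25 → Z
W(22): 22−15=7 → H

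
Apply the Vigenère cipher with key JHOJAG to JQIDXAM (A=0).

Repeat the key across the message: JHOJAGJ
J(9)+J(9): 18 → S
Q(16)+H(7): 23 → X
I(8)+O(14): 22 → W
D(3)+J(9): 12 → M
X(23)+A(0): 23 → X
A(0)+G(6): 6 → G
M(12)+J(9): 21 → V

SXWMXGV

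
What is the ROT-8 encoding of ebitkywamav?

mjqbsgeiuid

e(4): 4+8=12 → m
b(1): 1+8=9 → j
i(8): 8+8=16 → q
t(19): 19+8=27≡1 → b
k(10): 10+8=18 → s
y(24): 24+8=32≡6 → g
w(22): 22+8=30≡4 → e
a(0): 0+8=8 → i
m(12): 12+8=20 → u
a(0): 0+8=8 → i
v(21): 21+8=29≡3 → d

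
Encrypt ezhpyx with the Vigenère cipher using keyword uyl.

yxsjwi

Repeat the key across the message: uyluyl
e(4)+u(20): 24 → y
z(25)+y(24): 49≡23 → x
h(7)+l(11): 18 → s
p(15)+u(20): 35≡9 → j
y(24)+y(24): 48≡22 → w
x(23)+l(11): 34≡8 → i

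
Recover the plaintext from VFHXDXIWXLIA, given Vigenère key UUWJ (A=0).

BLLOJDMNDRMR

Repeat the key across the ciphertext: UUWJUUWJUUWJ
V(21)−U(20): 1 → B
F(5)−U(20): -15≡11 → L
H(7)−W(22): -15≡11 → L
X(23)−J(9): 14 → O
D(3)−U(20): -17≡9 → J
X(23)−U(20): 3 → D
I(8)−W(22): -14≡12 → M
W(22)−J(9): 13 → N
X(23)−U(20): 3 → D
L(11)−U(20): -9≡17 → R
I(8)−W(22): -14≡12 → M
A(0)−J(9): -9≡17 → R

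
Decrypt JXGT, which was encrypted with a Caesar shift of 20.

PDMZ

J(9): 9−20=-11≡15 → P
X(23): 23−20=3 → D
G(6): 6−20=-14≡12 → M
T(19): 19−20=-1≡25 → Z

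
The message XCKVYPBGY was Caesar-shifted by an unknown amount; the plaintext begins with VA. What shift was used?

2

From the crib: X(23)−V(21)=2, so the shift is 2.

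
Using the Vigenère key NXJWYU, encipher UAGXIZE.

Repeat the key across the message: NXJWYUN
U(20)+N(13): 33≡7 → H
A(0)+X(23): 23 → X
G(6)+J(9): 15 → P
X(23)+W(22): 45≡19 → T
I(8)+Y(24): 32≡6 → G
Z(25)+U(20): 45≡19 → T
E(4)+N(13): 17 → R

HXPTGTR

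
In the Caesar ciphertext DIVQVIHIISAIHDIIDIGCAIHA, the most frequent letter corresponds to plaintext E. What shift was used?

4

The most frequent ciphertext letter is I (appears 9 times).
I is position 8; E is position 4.
Shift = 4.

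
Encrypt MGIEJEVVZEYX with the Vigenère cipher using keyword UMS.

Repeat the key across the message: UMSUMSUMSUMS
M(12)+U(20): 32≡6 → G
G(6)+M(12): 18 → S
I(8)+S(18): 26≡0 → A
E(4)+U(20): 24 → Y
J(9)+M(12): 21 → V
E(4)+S(18): 22 → W
V(21)+U(20): 41≡15 → P
V(21)+M(12): 33≡7 → H
Z(25)+S(18): 43≡17 → R
E(4)+U(20): 24 → Y
Y(24)+M(12): 36≡10 → K
X(23)+S(18): 41≡15 → P

GSAYVWPHRYKP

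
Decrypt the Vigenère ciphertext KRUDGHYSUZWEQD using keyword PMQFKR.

Repeat the key across the ciphertext: PMQFKRPMQFKRPM
K(10)−P(15): -5≡21 → V
R(17)−M(12): 5 → F
U(20)−Q(16): 4 → E
D(3)−F(5): -2≡24 → Y
G(6)−K(10): -4≡22 → W
H(7)−R(17): -10≡16 → Q
Y(24)−P(15): 9 → J
S(18)−M(12): 6 → G
U(20)−Q(16): 4 → E
Z(25)−F(5): 20 → U
W(22)−K(10): 12 → M
E(4)−R(17): -13≡13 → N
Q(16)−P(15): 1 → B
D(3)−M(12): -9≡17 → R

VFEYWQJGEUMNBR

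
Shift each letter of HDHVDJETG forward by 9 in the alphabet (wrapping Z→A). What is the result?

H(7): 7+9=16 → Q
D(3): 3+9=12 → M
H(7): 7+9=16 → Q
V(21): 21+9=30≡4 → E
D(3): 3+9=12 → M
J(9): 9+9=18 → S
E(4): 4+9=13 → N
T(19): 19+9=28≡2 → C
G(6): 6+9=15 → P

QMQEMSNCP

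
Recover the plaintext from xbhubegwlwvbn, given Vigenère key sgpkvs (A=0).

Repeat the key across the ciphertext: sgpkvssgpkvss
x(23)−s(18): 5 → f
b(1)−g(6): -5≡21 → v
h(7)−p(15): -8≡18 → s
u(20)−k(10): 10 → k
b(1)−v(21): -20≡6 → g
e(4)−s(18): -14≡12 → m
g(6)−s(18): -12≡14 → o
w(22)−g(6): 16 → q
l(11)−p(15): -4≡22 → w
w(22)−k(10): 12 → m
v(21)−v(21): 0 → a
b(1)−s(18): -17≡9 → j
n(13)−s(18): -5≡21 → v

fvskgmoqwmajv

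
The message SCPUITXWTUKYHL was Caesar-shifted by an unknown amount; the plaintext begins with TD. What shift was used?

From the crib: S(18)−T(19)=-1≡25, so the shift is 25.

25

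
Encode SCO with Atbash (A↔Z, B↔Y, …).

S(18) → H(7)
C(2) → X(23)
O(14) → L(11)

HXL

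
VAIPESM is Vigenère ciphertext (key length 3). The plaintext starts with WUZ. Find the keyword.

ZGJ

Subtract each crib letter from the matching ciphertext letter (mod 26):
V(21)−W(22)=-1≡25 → Z
A(0)−U(20)=-20≡6 → G
I(8)−Z(25)=-17≡9 → J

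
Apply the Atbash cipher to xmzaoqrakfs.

x(23) → c(2)
m(12) → n(13)
z(25) → a(0)
a(0) → z(25)
o(14) → l(11)
q(16) → j(9)
r(17) → i(8)
a(0) → z(25)
k(10) → p(15)
f(5) → u(20)
s(18) → h(7)

cnazljizpuh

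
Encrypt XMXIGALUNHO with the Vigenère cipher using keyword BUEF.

YGBNHUPZOBS

Repeat the key across the message: BUEFBUEFBUE
X(23)+B(1): 24 → Y
M(12)+U(20): 32≡6 → G
X(23)+E(4): 27≡1 → B
I(8)+F(5): 13 → N
G(6)+B(1): 7 → H
A(0)+U(20): 20 → U
L(11)+E(4): 15 → P
U(20)+F(5): 25 → Z
N(13)+B(1): 14 → O
H(7)+U(20): 27≡1 → B
O(14)+E(4): 18 → S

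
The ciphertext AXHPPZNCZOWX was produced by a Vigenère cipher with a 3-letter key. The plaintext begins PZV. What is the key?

LYM

Subtract each crib letter from the matching ciphertext letter (mod 26):
A(0)−P(15)=-15≡11 → L
X(23)−Z(25)=-2≡24 → Y
H(7)−V(21)=-14≡12 → M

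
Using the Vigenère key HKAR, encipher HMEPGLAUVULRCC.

OWEGNVALCELIJM

Repeat the key across the message: HKARHKARHKARHK
H(7)+H(7): 14 → O
M(12)+K(10): 22 → W
E(4)+A(0): 4 → E
P(15)+R(17): 32≡6 → G
G(6)+H(7): 13 → N
L(11)+K(10): 21 → V
A(0)+A(0): 0 → A
U(20)+R(17): 37≡11 → L
V(21)+H(7): 28≡2 → C
U(20)+K(10): 30≡4 → E
L(11)+A(0): 11 → L
R(17)+R(17): 34≡8 → I
C(2)+H(7): 9 → J
C(2)+K(10): 12 → M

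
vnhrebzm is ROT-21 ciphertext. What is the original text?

asmwjger

v(21): 21−21=0 → a
n(13): 13−21=-8≡18 → s
h(7): 7−21=-14≡12 → m
r(17): 17−21=-4≡22 → w
e(4): 4−21=-17≡9 → j
b(1): 1−21=-20≡6 → g
z(25): 25−21=4 → e
m(12): 12−21=-9≡17 → r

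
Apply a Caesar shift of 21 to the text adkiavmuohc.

a(0): 0+21=21 → v
d(3): 3+21=24 → y
k(10): 10+21=31≡5 → f
i(8): 8+21=29≡3 → d
a(0): 0+21=21 → v
v(21): 21+21=42≡16 → q
m(12): 12+21=33≡7 → h
u(20): 20+21=41≡15 → p
o(14): 14+21=35≡9 → j
h(7): 7+21=28≡2 → c
c(2): 2+21=23 → x

vyfdvqhpjcx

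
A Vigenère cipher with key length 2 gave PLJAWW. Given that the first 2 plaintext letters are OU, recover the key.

Subtract each crib letter from the matching ciphertext letter (mod 26):
P(15)−O(14)=1 → B
L(11)−U(20)=-9≡17 → R

BR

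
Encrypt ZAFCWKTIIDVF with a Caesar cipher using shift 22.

VWBYSGPEEZRB

Z(25): 25+22=47≡21 → V
A(0): 0+22=22 → W
F(5): 5+22=27≡1 → B
C(2): 2+22=24 → Y
W(22): 22+22=44≡18 → S
K(10): 10+22=32≡6 → G
T(19): 19+22=41≡15 → P
I(8): 8+22=30≡4 → E
I(8): 8+22=30≡4 → E
D(3): 3+22=25 → Z
V(21): 21+22=43≡17 → R
F(5): 5+22=27≡1 → B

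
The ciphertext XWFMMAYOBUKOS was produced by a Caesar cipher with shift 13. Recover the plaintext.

KJSZZNLBOHXBF

X(23): 23−13=10 → K
W(22): 22−13=9 → J
F(5): 5−13=-8≡18 → S
M(12): 12−13=-1≡25 → Z
M(12): 12−13=-1≡25 → Z
A(0): 0−13=-13≡13 → N
Y(24): 24−13=11 → L
O(14): 14−13=1 → B
B(1): 1−13=-12≡14 → O
U(20): 20−13=7 → H
K(10): 10−13=-3≡23 → X
O(14): 14−13=1 → B
S(18): 18−13=5 → F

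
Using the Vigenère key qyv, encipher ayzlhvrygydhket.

Repeat the key across the message: qyvqyvqyvqyvqyv
a(0)+q(16): 16 → q
y(24)+y(24): 48≡22 → w
z(25)+v(21): 46≡20 → u
l(11)+q(16): 27≡1 → b
h(7)+y(24): 31≡5 → f
v(21)+v(21): 42≡16 → q
r(17)+q(16): 33≡7 → h
y(24)+y(24): 48≡22 → w
g(6)+v(21): 27≡1 → b
y(24)+q(16): 40≡14 → o
d(3)+y(24): 27≡1 → b
h(7)+v(21): 28≡2 → c
k(10)+q(16): 26≡0 → a
e(4)+y(24): 28≡2 → c
t(19)+v(21): 40≡14 → o

qwubfqhwbobcaco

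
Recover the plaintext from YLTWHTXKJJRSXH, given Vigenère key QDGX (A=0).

Repeat the key across the ciphertext: QDGXQDGXQDGXQD
Y(24)−Q(16): 8 → I
L(11)−D(3): 8 → I
T(19)−G(6): 13 → N
W(22)−X(23): -1≡25 → Z
H(7)−Q(16): -9≡17 → R
T(19)−D(3): 16 → Q
X(23)−G(6): 17 → R
K(10)−X(23): -13≡13 → N
J(9)−Q(16): -7≡19 → T
J(9)−D(3): 6 → G
R(17)−G(6): 11 → L
S(18)−X(23): -5≡21 → V
X(23)−Q(16): 7 → H
H(7)−D(3): 4 → E

IINZRQRNTGLVHE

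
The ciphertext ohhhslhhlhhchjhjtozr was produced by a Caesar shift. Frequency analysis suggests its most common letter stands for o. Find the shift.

The most frequent ciphertext letter is h (appears 9 times).
h is position 7; o is position 14.
Shift = -7≡19.

19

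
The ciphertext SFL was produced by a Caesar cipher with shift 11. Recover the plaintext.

S(18): 18−11=7 → H
F(5): 5−11=-6≡20 → U
L(11): 11−11=0 → A

HUA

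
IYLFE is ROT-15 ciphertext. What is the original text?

I(8): 8−15=-7≡19 → T
Y(24): 24−15=9 → J
L(11): 11−15=-4≡22 → W
F(5): 5−15=-10≡16 → Q
E(4): 4−15=-11≡15 → P

TJWQP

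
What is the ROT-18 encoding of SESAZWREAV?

S(18): 18+18=36≡10 → K
E(4): 4+18=22 → W
S(18): 18+18=36≡10 → K
A(0): 0+18=18 → S
Z(25): 25+18=43≡17 → R
W(22): 22+18=40≡14 → O
R(17): 17+18=35≡9 → J
E(4): 4+18=22 → W
A(0): 0+18=18 → S
V(21): 21+18=39≡13 → N

KWKSROJWSN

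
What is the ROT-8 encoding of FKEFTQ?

F(5): 5+8=13 → N
K(10): 10+8=18 → S
E(4): 4+8=12 → M
F(5): 5+8=13 → N
T(19): 19+8=27≡1 → B
Q(16): 16+8=24 → Y

NSMNBY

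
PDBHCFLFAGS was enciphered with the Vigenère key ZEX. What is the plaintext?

QZEIYIMBDHO

Repeat the key across the ciphertext: ZEXZEXZEXZE
P(15)−Z(25): -10≡16 → Q
D(3)−E(4): -1≡25 → Z
B(1)−X(23): -22≡4 → E
H(7)−Z(25): -18≡8 → I
C(2)−E(4): -2≡24 → Y
F(5)−X(23): -18≡8 → I
L(11)−Z(25): -14≡12 → M
F(5)−E(4): 1 → B
A(0)−X(23): -23≡3 → D
G(6)−Z(25): -19≡7 → H
S(18)−E(4): 14 → O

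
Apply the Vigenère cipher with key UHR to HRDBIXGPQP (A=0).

BYUVPOAWHJ

Repeat the key across the message: UHRUHRUHRU
H(7)+U(20): 27≡1 → B
R(17)+H(7): 24 → Y
D(3)+R(17): 20 → U
B(1)+U(20): 21 → V
I(8)+H(7): 15 → P
X(23)+R(17): 40≡14 → O
G(6)+U(20): 26≡0 → A
P(15)+H(7): 22 → W
Q(16)+R(17): 33≡7 → H
P(15)+U(20): 35≡9 → J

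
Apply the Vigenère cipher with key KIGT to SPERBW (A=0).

Repeat the key across the message: KIGTKI
S(18)+K(10): 28≡2 → C
P(15)+I(8): 23 → X
E(4)+G(6): 10 → K
R(17)+T(19): 36≡10 → K
B(1)+K(10): 11 → L
W(22)+I(8): 30≡4 → E

CXKKLE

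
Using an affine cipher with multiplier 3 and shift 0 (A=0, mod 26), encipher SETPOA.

CMFTQA

S(18): 3·18+0=54≡2 → C
E(4): 3·4+0=12 → M
T(19): 3·19+0=57≡5 → F
P(15): 3·15+0=45≡19 → T
O(14): 3·14+0=42≡16 → Q
A(0): 3·0+0=0 → A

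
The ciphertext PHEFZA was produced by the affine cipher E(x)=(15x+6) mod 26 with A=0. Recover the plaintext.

LHMTDK

The inverse of 15 mod 26 is 7, since 15·7=105≡1. Apply D(y)=7·(y−6) mod 26:
P(15): 7·(15−6)=63≡11 → L
H(7): 7·(7−6)=7 → H
E(4): 7·(4−6)=-14≡12 → M
F(5): 7·(5−6)=-7≡19 → T
Z(25): 7·(25−6)=133≡3 → D
A(0): 7·(0−6)=-42≡10 → K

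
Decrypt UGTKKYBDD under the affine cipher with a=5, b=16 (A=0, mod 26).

GYLEEMXNN

The inverse of 5 mod 26 is 21, since 5·21=105≡1. Apply D(y)=21·(y−16) mod 26:
U(20): 21·(20−16)=84≡6 → G
G(6): 21·(6−16)=-210≡24 → Y
T(19): 21·(19−16)=63≡11 → L
K(10): 21·(10−16)=-126≡4 → E
K(10): 21·(10−16)=-126≡4 → E
Y(24): 21·(24−16)=168≡12 → M
B(1): 21·(1−16)=-315≡23 → X
D(3): 21·(3−16)=-273≡13 → N
D(3): 21·(3−16)=-273≡13 → N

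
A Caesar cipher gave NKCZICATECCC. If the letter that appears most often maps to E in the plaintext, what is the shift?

The most frequent ciphertext letter is C (appears 5 times).
C is position 2; E is position 4.
Shift = -2≡24.

24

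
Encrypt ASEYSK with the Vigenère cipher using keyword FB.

FTJZXL

Repeat the key across the message: FBFBFB
A(0)+F(5): 5 → F
S(18)+B(1): 19 → T
E(4)+F(5): 9 → J
Y(24)+B(1): 25 → Z
S(18)+F(5): 23 → X
K(10)+B(1): 11 → L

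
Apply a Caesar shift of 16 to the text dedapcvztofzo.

tutqfslpjevpe

d(3): 3+16=19 → t
e(4): 4+16=20 → u
d(3): 3+16=19 → t
a(0): 0+16=16 → q
p(15): 15+16=31≡5 → f
c(2): 2+16=18 → s
v(21): 21+16=37≡11 → l
z(25): 25+16=41≡15 → p
t(19): 19+16=35≡9 → j
o(14): 14+16=30≡4 → e
f(5): 5+16=21 → v
z(25): 25+16=41≡15 → p
o(14): 14+16=30≡4 → e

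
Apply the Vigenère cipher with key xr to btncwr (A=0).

Repeat the key across the message: xrxrxr
b(1)+x(23): 24 → y
t(19)+r(17): 36≡10 → k
n(13)+x(23): 36≡10 → k
c(2)+r(17): 19 → t
w(22)+x(23): 45≡19 → t
r(17)+r(17): 34≡8 → i

ykktti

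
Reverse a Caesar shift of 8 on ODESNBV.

GVWKFTN

O(14): 14−8=6 → G
D(3): 3−8=-5≡21 → V
E(4): 4−8=-4≡22 → W
S(18): 18−8=10 → K
N(13): 13−8=5 → F
B(1): 1−8=-7≡19 → T
V(21): 21−8=13 → N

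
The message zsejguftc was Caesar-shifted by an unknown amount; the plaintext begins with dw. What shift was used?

From the crib: z(25)−d(3)=22, so the shift is 22.

22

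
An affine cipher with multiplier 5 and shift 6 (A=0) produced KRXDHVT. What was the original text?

The inverse of 5 mod 26 is 21, since 5·21=105≡1. Apply D(y)=21·(y−6) mod 26:
K(10): 21·(10−6)=84≡6 → G
R(17): 21·(17−6)=231≡23 → X
X(23): 21·(23−6)=357≡19 → T
D(3): 21·(3−6)=-63≡15 → P
H(7): 21·(7−6)=21 → V
V(21): 21·(21−6)=315≡3 → D
T(19): 21·(19−6)=273≡13 → N

GXTPVDN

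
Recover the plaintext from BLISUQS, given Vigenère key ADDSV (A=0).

Repeat the key across the ciphertext: ADDSVAD
B(1)−A(0): 1 → B
L(11)−D(3): 8 → I
I(8)−D(3): 5 → F
S(18)−S(18): 0 → A
U(20)−V(21): -1≡25 → Z
Q(16)−A(0): 16 → Q
S(18)−D(3): 15 → P

BIFAZQP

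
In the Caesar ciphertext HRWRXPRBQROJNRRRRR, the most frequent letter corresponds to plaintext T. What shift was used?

The most frequent ciphertext letter is R (appears 9 times).
R is position 17; T is position 19.
Shift = -2≡24.

24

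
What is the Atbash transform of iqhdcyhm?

i(8) → r(17)
q(16) → j(9)
h(7) → s(18)
d(3) → w(22)
c(2) → x(23)
y(24) → b(1)
h(7) → s(18)
m(12) → n(13)

rjswxbsn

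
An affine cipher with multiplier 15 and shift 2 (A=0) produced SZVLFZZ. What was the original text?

IFDLVFF

The inverse of 15 mod 26 is 7, since 15·7=105≡1. Apply D(y)=7·(y−2) mod 26:
S(18): 7·(18−2)=112≡8 → I
Z(25): 7·(25−2)=161≡5 → F
V(21): 7·(21−2)=133≡3 → D
L(11): 7·(11−2)=63≡11 → L
F(5): 7·(5−2)=21 → V
Z(25): 7·(25−2)=161≡5 → F
Z(25): 7·(25−2)=161≡5 → F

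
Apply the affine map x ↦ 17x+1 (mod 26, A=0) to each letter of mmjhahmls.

m(12): 17·12+1=205≡23 → x
m(12): 17·12+1=205≡23 → x
j(9): 17·9+1=154≡24 → y
h(7): 17·7+1=120≡16 → q
a(0): 17·0+1=1 → b
h(7): 17·7+1=120≡16 → q
m(12): 17·12+1=205≡23 → x
l(11): 17·11+1=188≡6 → g
s(18): 17·18+1=307≡21 → v

xxyqbqxgv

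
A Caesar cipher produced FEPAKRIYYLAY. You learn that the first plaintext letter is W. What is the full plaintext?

From the crib: F(5)−W(22)=-17≡9, so the shift is 9.
Subtract 9 from each ciphertext letter:
F(5): 5−9=-4≡22 → W
E(4): 4−9=-5≡21 → V
P(15): 15−9=6 → G
A(0): 0−9=-9≡17 → R
K(10): 10−9=1 → B
R(17): 17−9=8 → I
I(8): 8−9=-1≡25 → Z
Y(24): 24−9=15 → P
Y(24): 24−9=15 → P
L(11): 11−9=2 → C
A(0): 0−9=-9≡17 → R
Y(24): 24−9=15 → P

WVGRBIZPPCRP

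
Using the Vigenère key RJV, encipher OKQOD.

Repeat the key across the message: RJVRJ
O(14)+R(17): 31≡5 → F
K(10)+J(9): 19 → T
Q(16)+V(21): 37≡11 → L
O(14)+R(17): 31≡5 → F
D(3)+J(9): 12 → M

FTLFM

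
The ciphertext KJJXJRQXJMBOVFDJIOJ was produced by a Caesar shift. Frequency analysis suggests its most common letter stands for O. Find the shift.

The most frequent ciphertext letter is J (appears 6 times).
J is position 9; O is position 14.
Shift = -5≡21.

21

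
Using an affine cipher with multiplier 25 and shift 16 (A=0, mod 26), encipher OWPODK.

O(14): 25·14+16=366≡2 → C
W(22): 25·22+16=566≡20 → U
P(15): 25·15+16=391≡1 → B
O(14): 25·14+16=366≡2 → C
D(3): 25·3+16=91≡13 → N
K(10): 25·10+16=266≡6 → G

CUBCNG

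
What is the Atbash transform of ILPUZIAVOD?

I(8) → R(17)
L(11) → O(14)
P(15) → K(10)
U(20) → F(5)
Z(25) → A(0)
I(8) → R(17)
A(0) → Z(25)
V(21) → E(4)
O(14) → L(11)
D(3) → W(22)

ROKFARZELW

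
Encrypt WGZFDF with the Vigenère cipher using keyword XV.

Repeat the key across the message: XVXVXV
W(22)+X(23): 45≡19 → T
G(6)+V(21): 27≡1 → B
Z(25)+X(23): 48≡22 → W
F(5)+V(21): 26≡0 → A
D(3)+X(23): 26≡0 → A
F(5)+V(21): 26≡0 → A

TBWAAA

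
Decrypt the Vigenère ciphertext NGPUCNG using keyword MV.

Repeat the key across the ciphertext: MVMVMVM
N(13)−M(12): 1 → B
G(6)−V(21): -15≡11 → L
P(15)−M(12): 3 → D
U(20)−V(21): -1≡25 → Z
C(2)−M(12): -10≡16 → Q
N(13)−V(21): -8≡18 → S
G(6)−M(12): -6≡20 → U

BLDZQSU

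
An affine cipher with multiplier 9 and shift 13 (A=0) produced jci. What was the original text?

The inverse of 9 mod 26 is 3, since 9·3=27≡1. Apply D(y)=3·(y−13) mod 26:
j(9): 3·(9−13)=-12≡14 → o
c(2): 3·(2−13)=-33≡19 → t
i(8): 3·(8−13)=-15≡11 → l

otl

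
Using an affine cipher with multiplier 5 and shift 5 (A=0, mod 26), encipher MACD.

NFPU

M(12): 5·12+5=65≡13 → N
A(0): 5·0+5=5 → F
C(2): 5·2+5=15 → P
D(3): 5·3+5=20 → U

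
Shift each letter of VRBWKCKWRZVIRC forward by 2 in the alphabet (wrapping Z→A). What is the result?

V(21): 21+2=23 → X
R(17): 17+2=19 → T
B(1): 1+2=3 → D
W(22): 22+2=24 → Y
K(10): 10+2=12 → M
C(2): 2+2=4 → E
K(10): 10+2=12 → M
W(22): 22+2=24 → Y
R(17): 17+2=19 → T
Z(25): 25+2=27≡1 → B
V(21): 21+2=23 → X
I(8): 8+2=10 → K
R(17): 17+2=19 → T
C(2): 2+2=4 → E

XTDYMEMYTBXKTE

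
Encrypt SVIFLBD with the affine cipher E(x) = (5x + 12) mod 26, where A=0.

S(18): 5·18+12=102≡24 → Y
V(21): 5·21+12=117≡13 → N
I(8): 5·8+12=52≡0 → A
F(5): 5·5+12=37≡11 → L
L(11): 5·11+12=67≡15 → P
B(1): 5·1+12=17 → R
D(3): 5·3+12=27≡1 → B

YNALPRB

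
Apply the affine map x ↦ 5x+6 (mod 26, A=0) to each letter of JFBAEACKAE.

ZFLGAGQEGA

J(9): 5·9+6=51≡25 → Z
F(5): 5·5+6=31≡5 → F
B(1): 5·1+6=11 → L
A(0): 5·0+6=6 → G
E(4): 5·4+6=26≡0 → A
A(0): 5·0+6=6 → G
C(2): 5·2+6=16 → Q
K(10): 5·10+6=56≡4 → E
A(0): 5·0+6=6 → G
E(4): 5·4+6=26≡0 → A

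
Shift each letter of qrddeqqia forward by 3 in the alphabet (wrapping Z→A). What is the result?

tugghttld

q(16): 16+3=19 → t
r(17): 17+3=20 → u
d(3): 3+3=6 → g
d(3): 3+3=6 → g
e(4): 4+3=7 → h
q(16): 16+3=19 → t
q(16): 16+3=19 → t
i(8): 8+3=11 → l
a(0): 0+3=3 → d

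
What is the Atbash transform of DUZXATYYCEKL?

D(3) → W(22)
U(20) → F(5)
Z(25) → A(0)
X(23) → C(2)
A(0) → Z(25)
T(19) → G(6)
Y(24) → B(1)
Y(24) → B(1)
C(2) → X(23)
E(4) → V(21)
K(10) → P(15)
L(11) → O(14)

WFACZGBBXVPO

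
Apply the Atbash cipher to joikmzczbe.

j(9) → q(16)
o(14) → l(11)
i(8) → r(17)
k(10) → p(15)
m(12) → n(13)
z(25) → a(0)
c(2) → x(23)
z(25) → a(0)
b(1) → y(24)
e(4) → v(21)

qlrpnaxayv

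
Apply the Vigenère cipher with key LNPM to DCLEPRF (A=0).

Repeat the key across the message: LNPMLNP
D(3)+L(11): 14 → O
C(2)+N(13): 15 → P
L(11)+P(15): 26≡0 → A
E(4)+M(12): 16 → Q
P(15)+L(11): 26≡0 → A
R(17)+N(13): 30≡4 → E
F(5)+P(15): 20 → U

OPAQAEU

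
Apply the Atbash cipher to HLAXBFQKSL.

H(7) → S(18)
L(11) → O(14)
A(0) → Z(25)
X(23) → C(2)
B(1) → Y(24)
F(5) → U(20)
Q(16) → J(9)
K(10) → P(15)
S(18) → H(7)
L(11) → O(14)

SOZCYUJPHO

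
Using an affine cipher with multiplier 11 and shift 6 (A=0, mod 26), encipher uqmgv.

saiud

u(20): 11·20+6=226≡18 → s
q(16): 11·16+6=182≡0 → a
m(12): 11·12+6=138≡8 → i
g(6): 11·6+6=72≡20 → u
v(21): 11·21+6=237≡3 → d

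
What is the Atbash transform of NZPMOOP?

N(13) → M(12)
Z(25) → A(0)
P(15) → K(10)
M(12) → N(13)
O(14) → L(11)
O(14) → L(11)
P(15) → K(10)

MAKNLLK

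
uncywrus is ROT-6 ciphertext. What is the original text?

u(20): 20−6=14 → o
n(13): 13−6=7 → h
c(2): 2−6=-4≡22 → w
y(24): 24−6=18 → s
w(22): 22−6=16 → q
r(17): 17−6=11 → l
u(20): 20−6=14 → o
s(18): 18−6=12 → m

ohwsqlom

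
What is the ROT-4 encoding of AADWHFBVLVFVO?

A(0): 0+4=4 → E
A(0): 0+4=4 → E
D(3): 3+4=7 → H
W(22): 22+4=26≡0 → A
H(7): 7+4=11 → L
F(5): 5+4=9 → J
B(1): 1+4=5 → F
V(21): 21+4=25 → Z
L(11): 11+4=15 → P
V(21): 21+4=25 → Z
F(5): 5+4=9 → J
V(21): 21+4=25 → Z
O(14): 14+4=18 → S

EEHALJFZPZJZS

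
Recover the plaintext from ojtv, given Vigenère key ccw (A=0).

Repeat the key across the ciphertext: ccwc
o(14)−c(2): 12 → m
j(9)−c(2): 7 → h
t(19)−w(22): -3≡23 → x
v(21)−c(2): 19 → t

mhxt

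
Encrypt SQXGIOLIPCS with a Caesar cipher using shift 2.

USZIKQNKREU

S(18): 18+2=20 → U
Q(16): 16+2=18 → S
X(23): 23+2=25 → Z
G(6): 6+2=8 → I
I(8): 8+2=10 → K
O(14): 14+2=16 → Q
L(11): 11+2=13 → N
I(8): 8+2=10 → K
P(15): 15+2=17 → R
C(2): 2+2=4 → E
S(18): 18+2=20 → U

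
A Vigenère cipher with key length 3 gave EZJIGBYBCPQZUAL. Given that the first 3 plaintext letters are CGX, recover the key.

CTM

Subtract each crib letter from the matching ciphertext letter (mod 26):
E(4)−C(2)=2 → C
Z(25)−G(6)=19 → T
J(9)−X(23)=-14≡12 → M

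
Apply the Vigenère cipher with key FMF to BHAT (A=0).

GTFY

Repeat the key across the message: FMFF
B(1)+F(5): 6 → G
H(7)+M(12): 19 → T
A(0)+F(5): 5 → F
T(19)+F(5): 24 → Y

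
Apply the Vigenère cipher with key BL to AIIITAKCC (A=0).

BTJTULLND

Repeat the key across the message: BLBLBLBLB
A(0)+B(1): 1 → B
I(8)+L(11): 19 → T
I(8)+B(1): 9 → J
I(8)+L(11): 19 → T
T(19)+B(1): 20 → U
A(0)+L(11): 11 → L
K(10)+B(1): 11 → L
C(2)+L(11): 13 → N
C(2)+B(1): 3 → D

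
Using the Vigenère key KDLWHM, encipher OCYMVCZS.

YFJICOJV

Repeat the key across the message: KDLWHMKD
O(14)+K(10): 24 → Y
C(2)+D(3): 5 → F
Y(24)+L(11): 35≡9 → J
M(12)+W(22): 34≡8 → I
V(21)+H(7): 28≡2 → C
C(2)+M(12): 14 → O
Z(25)+K(10): 35≡9 → J
S(18)+D(3): 21 → V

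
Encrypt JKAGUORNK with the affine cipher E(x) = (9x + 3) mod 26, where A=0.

GPDFBZAQP

J(9): 9·9+3=84≡6 → G
K(10): 9·10+3=93≡15 → P
A(0): 9·0+3=3 → D
G(6): 9·6+3=57≡5 → F
U(20): 9·20+3=183≡1 → B
O(14): 9·14+3=129≡25 → Z
R(17): 9·17+3=156≡0 → A
N(13): 9·13+3=120≡16 → Q
K(10): 9·10+3=93≡15 → P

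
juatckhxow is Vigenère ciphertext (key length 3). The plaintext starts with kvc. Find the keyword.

zzy

Subtract each crib letter from the matching ciphertext letter (mod 26):
j(9)−k(10)=-1≡25 → z
u(20)−v(21)=-1≡25 → z
a(0)−c(2)=-2≡24 → y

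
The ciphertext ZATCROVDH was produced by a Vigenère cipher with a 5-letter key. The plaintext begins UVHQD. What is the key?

Subtract each crib letter from the matching ciphertext letter (mod 26):
Z(25)−U(20)=5 → F
A(0)−V(21)=-21≡5 → F
T(19)−H(7)=12 → M
C(2)−Q(16)=-14≡12 → M
R(17)−D(3)=14 → O

FFMMO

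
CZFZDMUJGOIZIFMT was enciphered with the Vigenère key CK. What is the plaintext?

APDPBCSZEEGPGVKJ

Repeat the key across the ciphertext: CKCKCKCKCKCKCKCK
C(2)−C(2): 0 → A
Z(25)−K(10): 15 → P
F(5)−C(2): 3 → D
Z(25)−K(10): 15 → P
D(3)−C(2): 1 → B
M(12)−K(10): 2 → C
U(20)−C(2): 18 → S
J(9)−K(10): -1≡25 → Z
G(6)−C(2): 4 → E
O(14)−K(10): 4 → E
I(8)−C(2): 6 → G
Z(25)−K(10): 15 → P
I(8)−C(2): 6 → G
F(5)−K(10): -5≡21 → V
M(12)−C(2): 10 → K
T(19)−K(10): 9 → J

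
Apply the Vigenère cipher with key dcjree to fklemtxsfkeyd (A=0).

imuvqxauobicg

Repeat the key across the message: dcjreedcjreed
f(5)+d(3): 8 → i
k(10)+c(2): 12 → m
l(11)+j(9): 20 → u
e(4)+r(17): 21 → v
m(12)+e(4): 16 → q
t(19)+e(4): 23 → x
x(23)+d(3): 26≡0 → a
s(18)+c(2): 20 → u
f(5)+j(9): 14 → o
k(10)+r(17): 27≡1 → b
e(4)+e(4): 8 → i
y(24)+e(4): 28≡2 → c
d(3)+d(3): 6 → g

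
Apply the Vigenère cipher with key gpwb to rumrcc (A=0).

Repeat the key across the message: gpwbgp
r(17)+g(6): 23 → x
u(20)+p(15): 35≡9 → j
m(12)+w(22): 34≡8 → i
r(17)+b(1): 18 → s
c(2)+g(6): 8 → i
c(2)+p(15): 17 → r

xjisir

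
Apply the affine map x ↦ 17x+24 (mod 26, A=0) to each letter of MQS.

UKS

M(12): 17·12+24=228≡20 → U
Q(16): 17·16+24=296≡10 → K
S(18): 17·18+24=330≡18 → S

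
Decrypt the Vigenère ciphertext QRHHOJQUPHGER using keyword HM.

Repeat the key across the ciphertext: HMHMHMHMHMHMH
Q(16)−H(7): 9 → J
R(17)−M(12): 5 → F
H(7)−H(7): 0 → A
H(7)−M(12): -5≡21 → V
O(14)−H(7): 7 → H
J(9)−M(12): -3≡23 → X
Q(16)−H(7): 9 → J
U(20)−M(12): 8 → I
P(15)−H(7): 8 → I
H(7)−M(12): -5≡21 → V
G(6)−H(7): -1≡25 → Z
E(4)−M(12): -8≡18 → S
R(17)−H(7): 10 → K

JFAVHXJIIVZSK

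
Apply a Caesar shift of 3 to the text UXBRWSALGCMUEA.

U(20): 20+3=23 → X
X(23): 23+3=26≡0 → A
B(1): 1+3=4 → E
R(17): 17+3=20 → U
W(22): 22+3=25 → Z
S(18): 18+3=21 → V
A(0): 0+3=3 → D
L(11): 11+3=14 → O
G(6): 6+3=9 → J
C(2): 2+3=5 → F
M(12): 12+3=15 → P
U(20): 20+3=23 → X
E(4): 4+3=7 → H
A(0): 0+3=3 → D

XAEUZVDOJFPXHD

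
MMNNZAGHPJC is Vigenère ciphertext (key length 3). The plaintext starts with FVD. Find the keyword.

Subtract each crib letter from the matching ciphertext letter (mod 26):
M(12)−F(5)=7 → H
M(12)−V(21)=-9≡17 → R
N(13)−D(3)=10 → K

HRK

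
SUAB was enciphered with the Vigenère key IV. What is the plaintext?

Repeat the key across the ciphertext: IVIV
S(18)−I(8): 10 → K
U(20)−V(21): -1≡25 → Z
A(0)−I(8): -8≡18 → S
B(1)−V(21): -20≡6 → G

KZSG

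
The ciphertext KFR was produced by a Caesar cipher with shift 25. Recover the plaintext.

LGS

K(10): 10−25=-15≡11 → L
F(5): 5−25=-20≡6 → G
R(17): 17−25=-8≡18 → S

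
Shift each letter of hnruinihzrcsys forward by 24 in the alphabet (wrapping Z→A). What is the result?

flpsglgfxpaqwq

h(7): 7+24=31≡5 → f
n(13): 13+24=37≡11 → l
r(17): 17+24=41≡15 → p
u(20): 20+24=44≡18 → s
i(8): 8+24=32≡6 → g
n(13): 13+24=37≡11 → l
i(8): 8+24=32≡6 → g
h(7): 7+24=31≡5 → f
z(25): 25+24=49≡23 → x
r(17): 17+24=41≡15 → p
c(2): 2+24=26≡0 → a
s(18): 18+24=42≡16 → q
y(24): 24+24=48≡22 → w
s(18): 18+24=42≡16 → q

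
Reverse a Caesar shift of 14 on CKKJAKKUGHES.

C(2): 2−14=-12≡14 → O
K(10): 10−14=-4≡22 → W
K(10): 10−14=-4≡22 → W
J(9): 9−14=-5≡21 → V
A(0): 0−14=-14≡12 → M
K(10): 10−14=-4≡22 → W
K(10): 10−14=-4≡22 → W
U(20): 20−14=6 → G
G(6): 6−14=-8≡18 → S
H(7): 7−14=-7≡19 → T
E(4): 4−14=-10≡16 → Q
S(18): 18−14=4 → E

OWWVMWWGSTQE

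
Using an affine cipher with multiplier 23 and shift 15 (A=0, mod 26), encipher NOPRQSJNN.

CZWQTNOCC

N(13): 23·13+15=314≡2 → C
O(14): 23·14+15=337≡25 → Z
P(15): 23·15+15=360≡22 → W
R(17): 23·17+15=406≡16 → Q
Q(16): 23·16+15=383≡19 → T
S(18): 23·18+15=429≡13 → N
J(9): 23·9+15=222≡14 → O
N(13): 23·13+15=314≡2 → C
N(13): 23·13+15=314≡2 → C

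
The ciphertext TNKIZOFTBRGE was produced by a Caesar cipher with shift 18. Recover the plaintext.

BVSQHWNBJZOM

T(19): 19−18=1 → B
N(13): 13−18=-5≡21 → V
K(10): 10−18=-8≡18 → S
I(8): 8−18=-10≡16 → Q
Z(25): 25−18=7 → H
O(14): 14−18=-4≡22 → W
F(5): 5−18=-13≡13 → N
T(19): 19−18=1 → B
B(1): 1−18=-17≡9 → J
R(17): 17−18=-1≡25 → Z
G(6): 6−18=-12≡14 → O
E(4): 4−18=-14≡12 → M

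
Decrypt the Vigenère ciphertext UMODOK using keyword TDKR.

Repeat the key across the ciphertext: TDKRTD
U(20)−T(19): 1 → B
M(12)−D(3): 9 → J
O(14)−K(10): 4 → E
D(3)−R(17): -14≡12 → M
O(14)−T(19): -5≡21 → V
K(10)−D(3): 7 → H

BJEMVH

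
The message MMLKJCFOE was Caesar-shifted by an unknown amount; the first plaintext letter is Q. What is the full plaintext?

QQPONGJSI

From the crib: M(12)−Q(16)=-4≡22, so the shift is 22.
Subtract 22 from each ciphertext letter:
M(12): 12−22=-10≡16 → Q
M(12): 12−22=-10≡16 → Q
L(11): 11−22=-11≡15 → P
K(10): 10−22=-12≡14 → O
J(9): 9−22=-13≡13 → N
C(2): 2−22=-20≡6 → G
F(5): 5−22=-17≡9 → J
O(14): 14−22=-8≡18 → S
E(4): 4−22=-18≡8 → I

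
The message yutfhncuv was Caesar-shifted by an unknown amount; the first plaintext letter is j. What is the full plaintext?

jfeqsynfg

From the crib: y(24)−j(9)=15, so the shift is 15.
Subtract 15 from each ciphertext letter:
y(24): 24−15=9 → j
u(20): 20−15=5 → f
t(19): 19−15=4 → e
f(5): 5−15=-10≡16 → q
h(7): 7−15=-8≡18 → s
n(13): 13−15=-2≡24 → y
c(2): 2−15=-13≡13 → n
u(20): 20−15=5 → f
v(21): 21−15=6 → g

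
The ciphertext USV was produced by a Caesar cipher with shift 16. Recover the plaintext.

ECF

U(20): 20−16=4 → E
S(18): 18−16=2 → C
V(21): 21−16=5 → F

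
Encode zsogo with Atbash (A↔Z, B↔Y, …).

ahltl

z(25) → a(0)
s(18) → h(7)
o(14) → l(11)
g(6) → t(19)
o(14) → l(11)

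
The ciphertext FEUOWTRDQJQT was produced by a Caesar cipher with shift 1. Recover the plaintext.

EDTNVSQCPIPS

F(5): 5−1=4 → E
E(4): 4−1=3 → D
U(20): 20−1=19 → T
O(14): 14−1=13 → N
W(22): 22−1=21 → V
T(19): 19−1=18 → S
R(17): 17−1=16 → Q
D(3): 3−1=2 → C
Q(16): 16−1=15 → P
J(9): 9−1=8 → I
Q(16): 16−1=15 → P
T(19): 19−1=18 → S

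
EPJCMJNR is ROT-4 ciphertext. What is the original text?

ALFYIFJN

E(4): 4−4=0 → A
P(15): 15−4=11 → L
J(9): 9−4=5 → F
C(2): 2−4=-2≡24 → Y
M(12): 12−4=8 → I
J(9): 9−4=5 → F
N(13): 13−4=9 → J
R(17): 17−4=13 → N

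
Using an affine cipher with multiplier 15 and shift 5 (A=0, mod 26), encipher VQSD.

ILPY

V(21): 15·21+5=320≡8 → I
Q(16): 15·16+5=245≡11 → L
S(18): 15·18+5=275≡15 → P
D(3): 15·3+5=50≡24 → Y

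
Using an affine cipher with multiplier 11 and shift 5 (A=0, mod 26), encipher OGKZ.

DTLU

O(14): 11·14+5=159≡3 → D
G(6): 11·6+5=71≡19 → T
K(10): 11·10+5=115≡11 → L
Z(25): 11·25+5=280≡20 → U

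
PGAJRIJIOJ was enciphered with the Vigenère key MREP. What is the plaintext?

DPWUFRFTCS

Repeat the key across the ciphertext: MREPMREPMR
P(15)−M(12): 3 → D
G(6)−R(17): -11≡15 → P
A(0)−E(4): -4≡22 → W
J(9)−P(15): -6≡20 → U
R(17)−M(12): 5 → F
I(8)−R(17): -9≡17 → R
J(9)−E(4): 5 → F
I(8)−P(15): -7≡19 → T
O(14)−M(12): 2 → C
J(9)−R(17): -8≡18 → S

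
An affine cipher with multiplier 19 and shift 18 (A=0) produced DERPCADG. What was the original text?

The inverse of 19 mod 26 is 11, since 19·11=209≡1. Apply D(y)=11·(y−18) mod 26:
D(3): 11·(3−18)=-165≡17 → R
E(4): 11·(4−18)=-154≡2 → C
R(17): 11·(17−18)=-11≡15 → P
P(15): 11·(15−18)=-33≡19 → T
C(2): 11·(2−18)=-176≡6 → G
A(0): 11·(0−18)=-198≡10 → K
D(3): 11·(3−18)=-165≡17 → R
G(6): 11·(6−18)=-132≡24 → Y

RCPTGKRY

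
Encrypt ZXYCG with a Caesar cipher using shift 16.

PNOSW

Z(25): 25+16=41≡15 → P
X(23): 23+16=39≡13 → N
Y(24): 24+16=40≡14 → O
C(2): 2+16=18 → S
G(6): 6+16=22 → W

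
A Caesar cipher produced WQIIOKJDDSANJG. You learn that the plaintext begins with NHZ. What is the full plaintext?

From the crib: W(22)−N(13)=9, so the shift is 9.
Subtract 9 from each ciphertext letter:
W(22): 22−9=13 → N
Q(16): 16−9=7 → H
I(8): 8−9=-1≡25 → Z
I(8): 8−9=-1≡25 → Z
O(14): 14−9=5 → F
K(10): 10−9=1 → B
J(9): 9−9=0 → A
D(3): 3−9=-6≡20 → U
D(3): 3−9=-6≡20 → U
S(18): 18−9=9 → J
A(0): 0−9=-9≡17 → R
N(13): 13−9=4 → E
J(9): 9−9=0 → A
G(6): 6−9=-3≡23 → X

NHZZFBAUUJREAX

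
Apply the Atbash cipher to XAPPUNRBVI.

CZKKFMIYER

X(23) → C(2)
A(0) → Z(25)
P(15) → K(10)
P(15) → K(10)
U(20) → F(5)
N(13) → M(12)
R(17) → I(8)
B(1) → Y(24)
V(21) → E(4)
I(8) → R(17)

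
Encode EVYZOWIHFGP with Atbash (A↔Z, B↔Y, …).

E(4) → V(21)
V(21) → E(4)
Y(24) → B(1)
Z(25) → A(0)
O(14) → L(11)
W(22) → D(3)
I(8) → R(17)
H(7) → S(18)
F(5) → U(20)
G(6) → T(19)
P(15) → K(10)

VEBALDRSUTK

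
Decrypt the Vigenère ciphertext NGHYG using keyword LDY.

CDJND

Repeat the key across the ciphertext: LDYLD
N(13)−L(11): 2 → C
G(6)−D(3): 3 → D
H(7)−Y(24): -17≡9 → J
Y(24)−L(11): 13 → N
G(6)−D(3): 3 → D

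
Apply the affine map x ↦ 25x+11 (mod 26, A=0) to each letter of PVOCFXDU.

P(15): 25·15+11=386≡22 → W
V(21): 25·21+11=536≡16 → Q
O(14): 25·14+11=361≡23 → X
C(2): 25·2+11=61≡9 → J
F(5): 25·5+11=136≡6 → G
X(23): 25·23+11=586≡14 → O
D(3): 25·3+11=86≡8 → I
U(20): 25·20+11=511≡17 → R

WQXJGOIR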